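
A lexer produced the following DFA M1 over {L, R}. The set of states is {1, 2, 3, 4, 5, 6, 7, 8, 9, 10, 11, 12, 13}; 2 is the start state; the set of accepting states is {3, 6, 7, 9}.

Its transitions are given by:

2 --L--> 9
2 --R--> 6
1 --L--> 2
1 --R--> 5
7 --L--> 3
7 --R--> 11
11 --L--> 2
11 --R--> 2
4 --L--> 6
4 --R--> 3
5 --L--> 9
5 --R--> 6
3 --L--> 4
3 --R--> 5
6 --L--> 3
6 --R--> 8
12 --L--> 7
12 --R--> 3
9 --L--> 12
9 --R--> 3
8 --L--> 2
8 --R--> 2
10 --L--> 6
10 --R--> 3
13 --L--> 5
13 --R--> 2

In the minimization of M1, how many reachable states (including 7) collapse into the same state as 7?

First remove the unreachable states {1,10,13}; 10 states remain.
P0 = {3,6,7,9} | {2,4,5,8,11,12}.
Refine {3,6,7,9} on symbol L: members go to different blocks, giving {3,9} and {6,7}.
Refine {3,9} on symbol R: members go to different blocks, giving {3} and {9}.
Split {2,4,5,8,11,12} by δ(·,L) → {2,5} and {4,12} and {8,11}.
Stable partition: {3} | {2,5} | {6,7} | {9} | {4,12} | {8,11} — 6 equivalence classes.
State 7 belongs to the block {6,7}, which has 2 states.

2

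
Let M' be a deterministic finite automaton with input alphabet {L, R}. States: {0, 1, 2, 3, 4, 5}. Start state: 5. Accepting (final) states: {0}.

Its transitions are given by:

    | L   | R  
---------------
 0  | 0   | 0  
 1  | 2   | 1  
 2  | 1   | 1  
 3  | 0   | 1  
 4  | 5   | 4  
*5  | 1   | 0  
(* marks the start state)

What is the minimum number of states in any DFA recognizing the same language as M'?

States {3,4} cannot be reached from the start state, so discard them.
Initial partition by acceptance: {0} | {1,2,5}.
Split {1,2,5} by δ(·,R) → {1,2} and {5}.
Stable partition: {0} | {1,2} | {5} — 3 equivalence classes.

3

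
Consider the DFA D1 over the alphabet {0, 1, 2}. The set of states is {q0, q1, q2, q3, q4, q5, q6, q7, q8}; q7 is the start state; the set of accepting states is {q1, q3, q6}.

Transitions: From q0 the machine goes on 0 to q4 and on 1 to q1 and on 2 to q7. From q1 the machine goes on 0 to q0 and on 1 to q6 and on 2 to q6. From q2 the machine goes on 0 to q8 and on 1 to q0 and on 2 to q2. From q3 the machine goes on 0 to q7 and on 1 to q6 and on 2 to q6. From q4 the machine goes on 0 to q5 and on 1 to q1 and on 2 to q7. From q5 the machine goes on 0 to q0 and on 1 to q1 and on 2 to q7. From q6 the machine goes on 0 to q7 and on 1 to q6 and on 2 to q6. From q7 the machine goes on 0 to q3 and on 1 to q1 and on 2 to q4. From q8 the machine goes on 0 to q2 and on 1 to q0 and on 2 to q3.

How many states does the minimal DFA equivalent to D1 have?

4

Reachable states from the start: {q0,q1,q3,q4,q5,q6,q7}. Unreachable: {q2,q8} — drop them.
P0 = {q1,q3,q6} | {q0,q4,q5,q7}.
On input 0, block {q0,q4,q5,q7} splits into {q0,q4,q5} and {q7}.
Split {q1,q3,q6} by δ(·,0) → {q3,q6} and {q1}.
Stable partition: {q3,q6} | {q0,q4,q5} | {q7} | {q1} — 4 equivalence classes.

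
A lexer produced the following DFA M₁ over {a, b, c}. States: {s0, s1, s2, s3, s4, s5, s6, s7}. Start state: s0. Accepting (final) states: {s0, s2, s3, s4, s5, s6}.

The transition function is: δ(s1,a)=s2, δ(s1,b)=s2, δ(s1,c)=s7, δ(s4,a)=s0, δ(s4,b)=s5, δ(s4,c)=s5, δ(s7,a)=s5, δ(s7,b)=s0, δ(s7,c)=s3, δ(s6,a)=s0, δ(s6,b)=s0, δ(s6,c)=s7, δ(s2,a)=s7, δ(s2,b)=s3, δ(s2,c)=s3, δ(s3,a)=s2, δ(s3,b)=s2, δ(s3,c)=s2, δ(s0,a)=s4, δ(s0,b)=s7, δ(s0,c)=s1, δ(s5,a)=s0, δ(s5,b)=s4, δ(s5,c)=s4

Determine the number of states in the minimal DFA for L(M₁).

Reachable states from the start: {s0,s1,s2,s3,s4,s5,s7}. Unreachable: {s6} — drop them.
Initial partition by acceptance: {s0,s2,s3,s4,s5} | {s1,s7}.
On input a, block {s0,s2,s3,s4,s5} splits into {s0,s3,s4,s5} and {s2}.
Refine {s0,s3,s4,s5} on symbol a: members go to different blocks, giving {s0,s4,s5} and {s3}.
Refine {s0,s4,s5} on symbol b: members go to different blocks, giving {s4,s5} and {s0}.
On input a, block {s1,s7} splits into {s1} and {s7}.
The partition is now stable with 6 blocks: {s4,s5} | {s1} | {s2} | {s3} | {s0} | {s7}.

6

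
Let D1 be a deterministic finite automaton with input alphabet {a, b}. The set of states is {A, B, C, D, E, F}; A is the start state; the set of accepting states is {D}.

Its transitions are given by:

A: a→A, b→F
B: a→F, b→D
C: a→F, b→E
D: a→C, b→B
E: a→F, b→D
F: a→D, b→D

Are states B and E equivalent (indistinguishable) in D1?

Yes

All states are reachable from the start state.
P0 = {D} | {A,B,C,E,F}.
On input a, block {A,B,C,E,F} splits into {A,B,C,E} and {F}.
Split {A,B,C,E} by δ(·,a) → {B,C,E} and {A}.
Refine {B,C,E} on symbol b: members go to different blocks, giving {B,E} and {C}.
Stable partition: {D} | {B,E} | {F} | {A} | {C} — 5 equivalence classes.
B and E lie in the same block of the stable partition, so they are equivalent — no string distinguishes them.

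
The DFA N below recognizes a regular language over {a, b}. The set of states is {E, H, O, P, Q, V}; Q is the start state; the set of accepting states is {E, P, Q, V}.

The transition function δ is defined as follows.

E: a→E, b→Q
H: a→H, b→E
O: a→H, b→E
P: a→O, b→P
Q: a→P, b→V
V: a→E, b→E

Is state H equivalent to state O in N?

Yes

Every state is reachable, so we keep all 6.
P0 = {E,P,Q,V} | {H,O}.
Split {E,P,Q,V} by δ(·,a) → {E,Q,V} and {P}.
On input a, block {E,Q,V} splits into {E,V} and {Q}.
Refine {E,V} on symbol b: members go to different blocks, giving {V} and {E}.
Stable partition: {V} | {H,O} | {P} | {Q} | {E} — 5 equivalence classes.
H and O lie in the same block of the stable partition, so they are equivalent — no string distinguishes them.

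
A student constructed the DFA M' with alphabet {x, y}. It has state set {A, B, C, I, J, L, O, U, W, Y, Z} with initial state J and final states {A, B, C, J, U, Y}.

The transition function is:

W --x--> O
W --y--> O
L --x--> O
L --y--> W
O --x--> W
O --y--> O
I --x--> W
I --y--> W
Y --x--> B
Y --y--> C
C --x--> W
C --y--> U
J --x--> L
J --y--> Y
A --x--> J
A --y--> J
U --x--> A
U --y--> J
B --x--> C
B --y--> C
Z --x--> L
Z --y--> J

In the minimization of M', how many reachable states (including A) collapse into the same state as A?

2

States {I,Z} cannot be reached from the start state, so discard them.
P0 = {A,B,C,J,U,Y} | {L,O,W}.
On input x, block {A,B,C,J,U,Y} splits into {A,B,U,Y} and {C,J}.
Refine {A,B,U,Y} on symbol x: members go to different blocks, giving {A,B} and {U,Y}.
The partition is now stable with 4 blocks: {A,B} | {L,O,W} | {C,J} | {U,Y}.
The equivalence class containing A is {A,B}, of size 2.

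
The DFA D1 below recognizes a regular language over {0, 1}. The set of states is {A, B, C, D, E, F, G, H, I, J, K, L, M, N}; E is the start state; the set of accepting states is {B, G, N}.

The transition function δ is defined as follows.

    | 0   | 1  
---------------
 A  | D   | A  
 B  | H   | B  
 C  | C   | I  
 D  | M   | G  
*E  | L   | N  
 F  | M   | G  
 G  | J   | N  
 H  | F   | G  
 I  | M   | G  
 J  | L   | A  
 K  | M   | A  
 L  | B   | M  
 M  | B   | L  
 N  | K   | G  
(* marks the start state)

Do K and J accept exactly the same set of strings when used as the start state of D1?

Yes

Reachable states from the start: {A,B,D,E,F,G,H,J,K,L,M,N}. Unreachable: {C,I} — drop them.
Start with accepting vs non-accepting: {B,G,N} | {A,D,E,F,H,J,K,L,M}.
Split {A,D,E,F,H,J,K,L,M} by δ(·,0) → {A,D,E,F,H,J,K} and {L,M}.
On input 0, block {A,D,E,F,H,J,K} splits into {D,E,F,J,K} and {A,H}.
Split {B,G,N} by δ(·,0) → {G,N} and {B}.
On input 1, block {D,E,F,J,K} splits into {D,E,F} and {J,K}.
On input 1, block {A,H} splits into {A} and {H}.
No further refinement is possible. Final partition (7 blocks): {G,N} | {D,E,F} | {L,M} | {A} | {B} | {J,K} | {H}.
K and J lie in the same block of the stable partition, so they are equivalent — no string distinguishes them.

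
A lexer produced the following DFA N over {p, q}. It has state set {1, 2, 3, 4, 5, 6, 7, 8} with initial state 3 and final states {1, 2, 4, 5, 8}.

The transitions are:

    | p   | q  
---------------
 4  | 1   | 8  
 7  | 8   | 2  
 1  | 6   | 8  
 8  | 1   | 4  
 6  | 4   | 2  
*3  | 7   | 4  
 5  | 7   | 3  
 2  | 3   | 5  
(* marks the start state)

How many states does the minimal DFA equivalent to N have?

6

Every state is reachable, so we keep all 8.
Initial partition by acceptance: {1,2,4,5,8} | {3,6,7}.
On input p, block {1,2,4,5,8} splits into {1,2,5} and {4,8}.
Split {1,2,5} by δ(·,q) → {1} and {2} and {5}.
On input p, block {3,6,7} splits into {6,7} and {3}.
No further refinement is possible. Final partition (6 blocks): {1} | {6,7} | {4,8} | {2} | {5} | {3}.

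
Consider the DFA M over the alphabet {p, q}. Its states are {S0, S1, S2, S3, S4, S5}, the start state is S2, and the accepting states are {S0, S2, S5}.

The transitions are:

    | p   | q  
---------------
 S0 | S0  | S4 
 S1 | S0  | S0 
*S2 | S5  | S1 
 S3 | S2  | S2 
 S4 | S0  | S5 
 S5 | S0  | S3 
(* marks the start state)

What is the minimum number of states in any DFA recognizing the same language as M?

Every state is reachable, so we keep all 6.
Start with accepting vs non-accepting: {S0,S2,S5} | {S1,S3,S4}.
The partition is now stable with 2 blocks: {S0,S2,S5} | {S1,S3,S4}.

2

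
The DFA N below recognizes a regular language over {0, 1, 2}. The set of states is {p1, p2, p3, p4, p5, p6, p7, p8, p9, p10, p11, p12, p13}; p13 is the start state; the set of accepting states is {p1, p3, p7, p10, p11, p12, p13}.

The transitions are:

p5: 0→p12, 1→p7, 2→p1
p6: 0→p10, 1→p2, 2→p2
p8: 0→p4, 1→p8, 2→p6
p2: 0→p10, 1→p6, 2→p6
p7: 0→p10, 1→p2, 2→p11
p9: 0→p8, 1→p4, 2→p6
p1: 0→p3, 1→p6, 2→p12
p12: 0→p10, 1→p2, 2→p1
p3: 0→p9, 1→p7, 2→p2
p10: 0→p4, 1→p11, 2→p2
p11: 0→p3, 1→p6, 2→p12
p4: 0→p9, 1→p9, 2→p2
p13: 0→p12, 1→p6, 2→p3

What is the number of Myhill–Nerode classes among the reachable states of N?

5

Reachable states from the start: {p1,p2,p3,p4,p6,p7,p8,p9,p10,p11,p12,p13}. Unreachable: {p5} — drop them.
P0 = {p1,p3,p7,p10,p11,p12,p13} | {p2,p4,p6,p8,p9}.
Split {p1,p3,p7,p10,p11,p12,p13} by δ(·,0) → {p1,p7,p11,p12,p13} and {p3,p10}.
On input 0, block {p1,p7,p11,p12,p13} splits into {p1,p7,p11,p12} and {p13}.
Refine {p2,p4,p6,p8,p9} on symbol 0: members go to different blocks, giving {p4,p8,p9} and {p2,p6}.
The partition is now stable with 5 blocks: {p1,p7,p11,p12} | {p4,p8,p9} | {p3,p10} | {p13} | {p2,p6}.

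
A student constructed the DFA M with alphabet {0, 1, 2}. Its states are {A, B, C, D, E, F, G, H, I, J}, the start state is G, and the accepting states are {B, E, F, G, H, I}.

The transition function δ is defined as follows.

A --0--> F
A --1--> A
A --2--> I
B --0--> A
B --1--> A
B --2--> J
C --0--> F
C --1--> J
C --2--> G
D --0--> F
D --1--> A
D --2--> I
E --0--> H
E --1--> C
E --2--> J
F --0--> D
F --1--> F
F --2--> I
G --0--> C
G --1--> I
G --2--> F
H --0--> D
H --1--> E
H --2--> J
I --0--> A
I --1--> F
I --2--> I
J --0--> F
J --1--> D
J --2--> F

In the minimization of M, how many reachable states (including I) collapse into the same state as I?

3

Reachable states from the start: {A,C,D,F,G,I,J}. Unreachable: {B,E,H} — drop them.
Initial partition by acceptance: {F,G,I} | {A,C,D,J}.
No further refinement is possible. Final partition (2 blocks): {F,G,I} | {A,C,D,J}.
State I belongs to the block {F,G,I}, which has 3 states.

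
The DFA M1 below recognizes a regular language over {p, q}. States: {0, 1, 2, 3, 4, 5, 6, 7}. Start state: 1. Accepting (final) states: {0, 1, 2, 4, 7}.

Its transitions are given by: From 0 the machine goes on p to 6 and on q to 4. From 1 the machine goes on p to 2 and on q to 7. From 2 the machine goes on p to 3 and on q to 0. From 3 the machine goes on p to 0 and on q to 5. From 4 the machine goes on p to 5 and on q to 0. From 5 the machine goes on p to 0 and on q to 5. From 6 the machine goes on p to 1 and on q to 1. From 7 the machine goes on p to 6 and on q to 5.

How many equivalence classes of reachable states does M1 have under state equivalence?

6

All states are reachable from the start state.
Initial partition by acceptance: {0,1,2,4,7} | {3,5,6}.
Split {0,1,2,4,7} by δ(·,p) → {0,2,4,7} and {1}.
Refine {0,2,4,7} on symbol q: members go to different blocks, giving {0,2,4} and {7}.
Refine {3,5,6} on symbol p: members go to different blocks, giving {3,5} and {6}.
Split {0,2,4} by δ(·,p) → {2,4} and {0}.
No further refinement is possible. Final partition (6 blocks): {2,4} | {3,5} | {1} | {7} | {6} | {0}.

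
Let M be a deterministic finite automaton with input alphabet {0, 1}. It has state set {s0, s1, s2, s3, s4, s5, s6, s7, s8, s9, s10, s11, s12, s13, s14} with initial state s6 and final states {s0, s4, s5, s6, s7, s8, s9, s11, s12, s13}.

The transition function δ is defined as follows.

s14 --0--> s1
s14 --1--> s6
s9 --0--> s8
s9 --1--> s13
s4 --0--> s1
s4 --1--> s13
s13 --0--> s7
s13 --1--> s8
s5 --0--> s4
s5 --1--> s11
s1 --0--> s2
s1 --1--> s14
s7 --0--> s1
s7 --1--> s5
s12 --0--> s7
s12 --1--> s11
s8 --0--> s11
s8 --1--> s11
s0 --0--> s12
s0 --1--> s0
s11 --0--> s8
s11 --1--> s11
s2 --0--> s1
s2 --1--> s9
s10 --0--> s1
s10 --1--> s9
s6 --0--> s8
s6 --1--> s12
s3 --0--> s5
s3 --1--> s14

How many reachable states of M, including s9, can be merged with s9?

First remove the unreachable states {s0,s3,s10}; 12 states remain.
Initial partition by acceptance: {s4,s5,s6,s7,s8,s9,s11,s12,s13} | {s1,s2,s14}.
Split {s4,s5,s6,s7,s8,s9,s11,s12,s13} by δ(·,0) → {s5,s6,s8,s9,s11,s12,s13} and {s4,s7}.
On input 0, block {s5,s6,s8,s9,s11,s12,s13} splits into {s6,s8,s9,s11} and {s5,s12,s13}.
Refine {s6,s8,s9,s11} on symbol 1: members go to different blocks, giving {s6,s9} and {s8,s11}.
Refine {s1,s2,s14} on symbol 1: members go to different blocks, giving {s2,s14} and {s1}.
No further refinement is possible. Final partition (6 blocks): {s6,s9} | {s2,s14} | {s4,s7} | {s5,s12,s13} | {s8,s11} | {s1}.
State s9 belongs to the block {s6,s9}, which has 2 states.

2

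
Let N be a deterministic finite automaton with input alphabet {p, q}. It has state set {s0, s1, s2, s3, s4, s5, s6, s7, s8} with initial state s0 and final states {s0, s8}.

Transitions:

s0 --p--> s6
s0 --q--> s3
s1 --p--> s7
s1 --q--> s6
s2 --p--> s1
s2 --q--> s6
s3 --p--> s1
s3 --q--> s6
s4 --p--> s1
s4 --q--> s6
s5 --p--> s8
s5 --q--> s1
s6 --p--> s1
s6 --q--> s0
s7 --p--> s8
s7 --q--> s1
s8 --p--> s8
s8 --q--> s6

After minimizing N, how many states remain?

6

States {s2,s4,s5} cannot be reached from the start state, so discard them.
P0 = {s0,s8} | {s1,s3,s6,s7}.
On input p, block {s0,s8} splits into {s0} and {s8}.
Refine {s1,s3,s6,s7} on symbol p: members go to different blocks, giving {s1,s3,s6} and {s7}.
Split {s1,s3,s6} by δ(·,p) → {s3,s6} and {s1}.
Split {s3,s6} by δ(·,q) → {s3} and {s6}.
Stable partition: {s0} | {s3} | {s8} | {s7} | {s1} | {s6} — 6 equivalence classes.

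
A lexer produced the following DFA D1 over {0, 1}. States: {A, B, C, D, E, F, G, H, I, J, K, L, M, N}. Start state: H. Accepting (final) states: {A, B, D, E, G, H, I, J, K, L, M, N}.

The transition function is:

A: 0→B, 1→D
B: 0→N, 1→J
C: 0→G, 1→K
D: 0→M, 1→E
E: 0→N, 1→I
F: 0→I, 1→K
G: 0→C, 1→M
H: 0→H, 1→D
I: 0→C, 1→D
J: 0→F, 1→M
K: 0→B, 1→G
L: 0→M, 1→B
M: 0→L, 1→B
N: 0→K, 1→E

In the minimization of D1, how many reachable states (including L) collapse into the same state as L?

Reachable states from the start: {B,C,D,E,F,G,H,I,J,K,L,M,N}. Unreachable: {A} — drop them.
P0 = {B,D,E,G,H,I,J,K,L,M,N} | {C,F}.
On input 0, block {B,D,E,G,H,I,J,K,L,M,N} splits into {B,D,E,H,K,L,M,N} and {G,I,J}.
Refine {B,D,E,H,K,L,M,N} on symbol 1: members go to different blocks, giving {D,H,L,M,N} and {B,E,K}.
On input 0, block {D,H,L,M,N} splits into {D,H,L,M} and {N}.
Refine {D,H,L,M} on symbol 1: members go to different blocks, giving {D,L,M} and {H}.
Refine {B,E,K} on symbol 0: members go to different blocks, giving {B,E} and {K}.
The partition is now stable with 7 blocks: {D,L,M} | {C,F} | {G,I,J} | {B,E} | {N} | {H} | {K}.
The equivalence class containing L is {D,L,M}, of size 3.

3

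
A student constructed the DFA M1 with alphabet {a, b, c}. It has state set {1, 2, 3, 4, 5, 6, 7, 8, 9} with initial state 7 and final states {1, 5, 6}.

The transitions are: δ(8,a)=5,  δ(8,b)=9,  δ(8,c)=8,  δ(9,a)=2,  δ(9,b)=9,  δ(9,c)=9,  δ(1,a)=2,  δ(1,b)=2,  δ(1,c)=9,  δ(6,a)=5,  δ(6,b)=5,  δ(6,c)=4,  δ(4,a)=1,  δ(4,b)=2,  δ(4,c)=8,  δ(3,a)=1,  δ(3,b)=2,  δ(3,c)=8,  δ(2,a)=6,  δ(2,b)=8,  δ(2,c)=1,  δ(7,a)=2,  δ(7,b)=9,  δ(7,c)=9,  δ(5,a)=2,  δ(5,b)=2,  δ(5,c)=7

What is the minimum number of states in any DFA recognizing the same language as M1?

First remove the unreachable states {3}; 8 states remain.
P0 = {1,5,6} | {2,4,7,8,9}.
Refine {1,5,6} on symbol a: members go to different blocks, giving {1,5} and {6}.
Split {2,4,7,8,9} by δ(·,a) → {4,8} and {7,9} and {2}.
On input b, block {4,8} splits into {4} and {8}.
No further refinement is possible. Final partition (6 blocks): {1,5} | {4} | {6} | {7,9} | {2} | {8}.

6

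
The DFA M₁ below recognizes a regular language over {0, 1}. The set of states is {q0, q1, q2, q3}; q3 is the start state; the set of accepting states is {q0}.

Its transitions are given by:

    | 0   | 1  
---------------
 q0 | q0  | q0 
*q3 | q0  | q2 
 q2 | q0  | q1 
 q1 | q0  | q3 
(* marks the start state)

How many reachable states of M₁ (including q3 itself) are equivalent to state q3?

P0 = {q0} | {q1,q2,q3}.
Stable partition: {q0} | {q1,q2,q3} — 2 equivalence classes.
State q3 belongs to the block {q1,q2,q3}, which has 3 states.

3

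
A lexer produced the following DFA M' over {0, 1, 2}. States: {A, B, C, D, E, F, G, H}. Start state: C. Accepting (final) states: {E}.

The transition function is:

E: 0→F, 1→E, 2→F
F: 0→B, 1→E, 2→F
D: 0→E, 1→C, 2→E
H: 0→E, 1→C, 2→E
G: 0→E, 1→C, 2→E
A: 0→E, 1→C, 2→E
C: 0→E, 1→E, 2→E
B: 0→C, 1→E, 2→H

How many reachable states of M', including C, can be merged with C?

1

Reachable states from the start: {B,C,E,F,H}. Unreachable: {A,D,G} — drop them.
Initial partition by acceptance: {E} | {B,C,F,H}.
Refine {B,C,F,H} on symbol 0: members go to different blocks, giving {B,F} and {C,H}.
Refine {B,F} on symbol 0: members go to different blocks, giving {B} and {F}.
Refine {C,H} on symbol 1: members go to different blocks, giving {C} and {H}.
No further refinement is possible. Final partition (5 blocks): {E} | {B} | {C} | {F} | {H}.
State C belongs to the block {C}, which has 1 states.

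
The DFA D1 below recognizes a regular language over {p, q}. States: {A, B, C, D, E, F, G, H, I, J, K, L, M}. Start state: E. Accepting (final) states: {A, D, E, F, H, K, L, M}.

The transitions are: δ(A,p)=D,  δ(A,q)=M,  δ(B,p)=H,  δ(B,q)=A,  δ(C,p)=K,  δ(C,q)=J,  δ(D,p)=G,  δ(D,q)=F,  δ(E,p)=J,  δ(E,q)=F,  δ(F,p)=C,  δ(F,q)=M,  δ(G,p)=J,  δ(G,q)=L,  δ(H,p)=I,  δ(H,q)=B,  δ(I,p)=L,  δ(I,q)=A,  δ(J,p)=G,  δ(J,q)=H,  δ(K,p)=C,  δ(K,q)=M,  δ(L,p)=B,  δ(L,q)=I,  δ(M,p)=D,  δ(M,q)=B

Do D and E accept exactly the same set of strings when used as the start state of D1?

All states are reachable from the start state.
Initial partition by acceptance: {A,D,E,F,H,K,L,M} | {B,C,G,I,J}.
On input p, block {A,D,E,F,H,K,L,M} splits into {D,E,F,H,K,L} and {A,M}.
On input q, block {D,E,F,H,K,L} splits into {D,E} and {F,K} and {H,L}.
Refine {B,C,G,I,J} on symbol p: members go to different blocks, giving {B,I} and {G,J} and {C}.
On input q, block {A,M} splits into {A} and {M}.
No further refinement is possible. Final partition (8 blocks): {D,E} | {B,I} | {A} | {F,K} | {H,L} | {G,J} | {C} | {M}.
D and E lie in the same block of the stable partition, so they are equivalent — no string distinguishes them.

Yes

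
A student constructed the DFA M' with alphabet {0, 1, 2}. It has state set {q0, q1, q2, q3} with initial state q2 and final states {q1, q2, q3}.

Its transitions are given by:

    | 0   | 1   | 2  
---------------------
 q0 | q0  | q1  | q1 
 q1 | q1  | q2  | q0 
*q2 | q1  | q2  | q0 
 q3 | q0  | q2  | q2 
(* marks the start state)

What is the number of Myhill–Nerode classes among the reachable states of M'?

Reachable states from the start: {q0,q1,q2}. Unreachable: {q3} — drop them.
Start with accepting vs non-accepting: {q1,q2} | {q0}.
The partition is now stable with 2 blocks: {q1,q2} | {q0}.

2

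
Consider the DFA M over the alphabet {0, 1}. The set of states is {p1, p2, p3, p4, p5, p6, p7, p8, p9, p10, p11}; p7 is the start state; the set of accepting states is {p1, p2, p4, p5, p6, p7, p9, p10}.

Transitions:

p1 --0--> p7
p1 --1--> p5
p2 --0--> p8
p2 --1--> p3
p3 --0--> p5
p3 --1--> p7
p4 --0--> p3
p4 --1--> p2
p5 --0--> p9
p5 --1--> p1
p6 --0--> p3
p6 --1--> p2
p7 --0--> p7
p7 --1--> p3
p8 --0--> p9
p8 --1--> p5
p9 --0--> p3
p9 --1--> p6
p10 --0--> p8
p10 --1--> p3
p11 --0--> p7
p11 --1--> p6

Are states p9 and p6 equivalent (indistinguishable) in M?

No

First remove the unreachable states {p4,p10,p11}; 8 states remain.
Initial partition by acceptance: {p1,p2,p5,p6,p7,p9} | {p3,p8}.
Refine {p1,p2,p5,p6,p7,p9} on symbol 0: members go to different blocks, giving {p1,p5,p7} and {p2,p6,p9}.
On input 0, block {p1,p5,p7} splits into {p1,p7} and {p5}.
Split {p1,p7} by δ(·,1) → {p1} and {p7}.
On input 0, block {p3,p8} splits into {p3} and {p8}.
Split {p2,p6,p9} by δ(·,0) → {p6,p9} and {p2}.
On input 1, block {p6,p9} splits into {p6} and {p9}.
The partition is now stable with 8 blocks: {p1} | {p3} | {p6} | {p5} | {p7} | {p8} | {p2} | {p9}.
p9 and p6 end up in different blocks, so they are distinguishable. For instance, the string '11' is accepted from only p9.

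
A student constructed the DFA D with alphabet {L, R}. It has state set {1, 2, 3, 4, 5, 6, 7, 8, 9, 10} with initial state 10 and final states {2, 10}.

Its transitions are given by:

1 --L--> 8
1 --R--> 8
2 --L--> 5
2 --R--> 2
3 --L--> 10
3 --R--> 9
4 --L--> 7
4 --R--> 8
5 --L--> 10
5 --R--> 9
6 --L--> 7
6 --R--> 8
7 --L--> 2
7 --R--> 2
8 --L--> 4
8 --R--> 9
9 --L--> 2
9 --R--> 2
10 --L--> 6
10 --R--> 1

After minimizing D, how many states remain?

7

First remove the unreachable states {3}; 9 states remain.
P0 = {2,10} | {1,4,5,6,7,8,9}.
Refine {2,10} on symbol R: members go to different blocks, giving {2} and {10}.
On input L, block {1,4,5,6,7,8,9} splits into {1,4,6,8} and {7,9} and {5}.
Split {1,4,6,8} by δ(·,L) → {1,8} and {4,6}.
Split {1,8} by δ(·,L) → {1} and {8}.
No further refinement is possible. Final partition (7 blocks): {2} | {1} | {10} | {7,9} | {5} | {4,6} | {8}.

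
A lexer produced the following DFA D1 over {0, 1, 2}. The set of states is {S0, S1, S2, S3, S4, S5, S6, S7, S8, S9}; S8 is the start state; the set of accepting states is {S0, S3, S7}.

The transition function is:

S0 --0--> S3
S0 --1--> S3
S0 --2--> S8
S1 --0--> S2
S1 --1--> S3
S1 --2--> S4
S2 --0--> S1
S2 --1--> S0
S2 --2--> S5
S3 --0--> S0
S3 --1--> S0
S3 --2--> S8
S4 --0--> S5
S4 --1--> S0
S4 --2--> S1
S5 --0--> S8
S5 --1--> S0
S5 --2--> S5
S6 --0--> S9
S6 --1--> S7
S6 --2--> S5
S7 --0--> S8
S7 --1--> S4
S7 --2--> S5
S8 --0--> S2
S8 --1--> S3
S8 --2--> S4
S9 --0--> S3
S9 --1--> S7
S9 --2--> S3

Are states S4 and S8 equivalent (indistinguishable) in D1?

Yes

First remove the unreachable states {S6,S7,S9}; 7 states remain.
Initial partition by acceptance: {S0,S3} | {S1,S2,S4,S5,S8}.
The partition is now stable with 2 blocks: {S0,S3} | {S1,S2,S4,S5,S8}.
S4 and S8 lie in the same block of the stable partition, so they are equivalent — no string distinguishes them.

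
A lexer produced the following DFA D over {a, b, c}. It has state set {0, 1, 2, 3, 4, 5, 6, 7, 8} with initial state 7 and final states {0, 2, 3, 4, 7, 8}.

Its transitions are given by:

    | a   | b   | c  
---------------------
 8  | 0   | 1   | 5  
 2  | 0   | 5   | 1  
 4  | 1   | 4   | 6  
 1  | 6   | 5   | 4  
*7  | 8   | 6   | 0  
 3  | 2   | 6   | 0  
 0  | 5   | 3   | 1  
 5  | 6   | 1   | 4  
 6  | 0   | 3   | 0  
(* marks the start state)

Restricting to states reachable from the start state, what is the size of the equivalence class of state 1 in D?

2

P0 = {0,2,3,4,7,8} | {1,5,6}.
Split {0,2,3,4,7,8} by δ(·,a) → {2,3,7,8} and {0,4}.
Split {2,3,7,8} by δ(·,a) → {2,8} and {3,7}.
Split {1,5,6} by δ(·,a) → {1,5} and {6}.
On input b, block {0,4} splits into {0} and {4}.
Stable partition: {2,8} | {1,5} | {0} | {3,7} | {6} | {4} — 6 equivalence classes.
State 1 belongs to the block {1,5}, which has 2 states.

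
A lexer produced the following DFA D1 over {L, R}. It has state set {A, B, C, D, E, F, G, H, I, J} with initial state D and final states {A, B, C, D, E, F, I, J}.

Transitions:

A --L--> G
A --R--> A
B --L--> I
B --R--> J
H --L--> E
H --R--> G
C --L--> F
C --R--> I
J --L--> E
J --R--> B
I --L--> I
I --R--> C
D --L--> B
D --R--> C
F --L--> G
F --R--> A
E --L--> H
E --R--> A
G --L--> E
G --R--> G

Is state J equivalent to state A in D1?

P0 = {A,B,C,D,E,F,I,J} | {G,H}.
On input L, block {A,B,C,D,E,F,I,J} splits into {B,C,D,I,J} and {A,E,F}.
Split {B,C,D,I,J} by δ(·,L) → {B,D,I} and {C,J}.
Stable partition: {B,D,I} | {G,H} | {A,E,F} | {C,J} — 4 equivalence classes.
J and A end up in different blocks, so they are distinguishable. For instance, the string 'L' is accepted from only J.

No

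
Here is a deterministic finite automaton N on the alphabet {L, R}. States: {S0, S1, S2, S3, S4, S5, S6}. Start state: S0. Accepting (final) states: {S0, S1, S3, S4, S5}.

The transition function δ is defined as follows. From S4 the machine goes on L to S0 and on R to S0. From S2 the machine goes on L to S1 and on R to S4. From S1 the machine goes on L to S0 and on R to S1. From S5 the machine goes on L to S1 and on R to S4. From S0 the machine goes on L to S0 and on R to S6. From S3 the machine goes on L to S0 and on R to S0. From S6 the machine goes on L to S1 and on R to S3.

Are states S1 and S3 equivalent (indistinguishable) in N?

No

Reachable states from the start: {S0,S1,S3,S6}. Unreachable: {S2,S4,S5} — drop them.
Start with accepting vs non-accepting: {S0,S1,S3} | {S6}.
On input R, block {S0,S1,S3} splits into {S1,S3} and {S0}.
On input R, block {S1,S3} splits into {S1} and {S3}.
Stable partition: {S1} | {S6} | {S0} | {S3} — 4 equivalence classes.
S1 and S3 end up in different blocks, so they are distinguishable. For instance, the string 'RR' is accepted from only S1.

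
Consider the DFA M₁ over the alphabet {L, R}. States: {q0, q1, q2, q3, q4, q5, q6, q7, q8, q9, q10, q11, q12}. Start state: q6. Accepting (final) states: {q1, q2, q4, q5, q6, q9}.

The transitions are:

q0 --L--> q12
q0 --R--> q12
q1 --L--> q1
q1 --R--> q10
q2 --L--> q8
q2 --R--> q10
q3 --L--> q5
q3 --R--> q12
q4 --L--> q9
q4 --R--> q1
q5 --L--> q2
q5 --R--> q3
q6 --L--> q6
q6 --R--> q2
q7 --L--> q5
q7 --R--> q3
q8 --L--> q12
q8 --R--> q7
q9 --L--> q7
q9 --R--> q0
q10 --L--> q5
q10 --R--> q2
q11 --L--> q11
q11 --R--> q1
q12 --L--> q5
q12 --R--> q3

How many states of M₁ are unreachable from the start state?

BFS from q6 reaches {q2, q3, q5, q6, q7, q8, q10, q12}; the 5 state(s) q0, q1, q4, q9, q11 are never visited.

5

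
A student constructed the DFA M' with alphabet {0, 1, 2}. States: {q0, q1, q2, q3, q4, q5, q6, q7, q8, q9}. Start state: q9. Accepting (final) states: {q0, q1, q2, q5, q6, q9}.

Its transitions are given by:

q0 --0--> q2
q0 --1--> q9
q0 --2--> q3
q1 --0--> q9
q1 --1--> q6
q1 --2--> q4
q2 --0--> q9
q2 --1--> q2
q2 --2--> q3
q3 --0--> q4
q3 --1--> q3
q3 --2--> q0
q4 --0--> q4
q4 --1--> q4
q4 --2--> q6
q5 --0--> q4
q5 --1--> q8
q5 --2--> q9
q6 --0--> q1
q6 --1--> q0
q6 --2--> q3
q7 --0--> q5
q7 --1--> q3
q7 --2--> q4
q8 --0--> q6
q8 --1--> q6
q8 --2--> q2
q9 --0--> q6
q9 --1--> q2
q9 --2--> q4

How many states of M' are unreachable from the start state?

3

No path from q9 leads to q5, q7, q8; the other 7 states are all reachable.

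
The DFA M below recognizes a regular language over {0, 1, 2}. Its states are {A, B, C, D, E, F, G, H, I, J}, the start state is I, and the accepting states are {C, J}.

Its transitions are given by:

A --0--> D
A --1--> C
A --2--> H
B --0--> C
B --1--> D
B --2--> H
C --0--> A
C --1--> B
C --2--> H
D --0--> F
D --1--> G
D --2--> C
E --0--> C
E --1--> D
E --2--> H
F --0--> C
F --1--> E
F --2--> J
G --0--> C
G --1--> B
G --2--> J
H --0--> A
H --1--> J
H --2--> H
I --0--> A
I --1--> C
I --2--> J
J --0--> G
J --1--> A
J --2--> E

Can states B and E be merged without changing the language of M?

Yes

All states are reachable from the start state.
Start with accepting vs non-accepting: {C,J} | {A,B,D,E,F,G,H,I}.
On input 0, block {A,B,D,E,F,G,H,I} splits into {A,D,H,I} and {B,E,F,G}.
Split {C,J} by δ(·,0) → {C} and {J}.
Refine {A,D,H,I} on symbol 0: members go to different blocks, giving {A,H,I} and {D}.
Refine {A,H,I} on symbol 0: members go to different blocks, giving {H,I} and {A}.
Refine {H,I} on symbol 1: members go to different blocks, giving {H} and {I}.
Refine {B,E,F,G} on symbol 1: members go to different blocks, giving {B,E} and {F,G}.
The partition is now stable with 8 blocks: {C} | {H} | {B,E} | {J} | {D} | {A} | {I} | {F,G}.
B and E lie in the same block of the stable partition, so they are equivalent — no string distinguishes them.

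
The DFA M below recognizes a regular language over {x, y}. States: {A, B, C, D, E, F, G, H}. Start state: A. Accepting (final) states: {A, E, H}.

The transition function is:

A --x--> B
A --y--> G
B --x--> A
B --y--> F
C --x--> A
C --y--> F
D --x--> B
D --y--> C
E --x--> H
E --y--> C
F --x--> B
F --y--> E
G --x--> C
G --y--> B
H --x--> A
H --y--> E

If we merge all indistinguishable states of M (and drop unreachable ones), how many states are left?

6

States {D} cannot be reached from the start state, so discard them.
P0 = {A,E,H} | {B,C,F,G}.
On input x, block {A,E,H} splits into {E,H} and {A}.
On input x, block {E,H} splits into {E} and {H}.
Split {B,C,F,G} by δ(·,x) → {B,C} and {F,G}.
Refine {F,G} on symbol y: members go to different blocks, giving {F} and {G}.
Stable partition: {E} | {B,C} | {A} | {H} | {F} | {G} — 6 equivalence classes.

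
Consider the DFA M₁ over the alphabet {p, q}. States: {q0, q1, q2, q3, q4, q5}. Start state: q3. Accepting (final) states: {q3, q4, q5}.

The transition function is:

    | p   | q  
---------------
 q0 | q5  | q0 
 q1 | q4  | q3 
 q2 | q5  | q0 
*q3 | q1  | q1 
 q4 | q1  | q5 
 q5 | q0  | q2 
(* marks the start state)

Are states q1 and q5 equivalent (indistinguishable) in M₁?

All states are reachable from the start state.
P0 = {q3,q4,q5} | {q0,q1,q2}.
Split {q3,q4,q5} by δ(·,q) → {q3,q5} and {q4}.
On input p, block {q0,q1,q2} splits into {q0,q2} and {q1}.
Refine {q3,q5} on symbol p: members go to different blocks, giving {q3} and {q5}.
No further refinement is possible. Final partition (5 blocks): {q3} | {q0,q2} | {q4} | {q1} | {q5}.
q1 and q5 end up in different blocks, so they are distinguishable. For instance, the string 'ε' is accepted from only q5.

No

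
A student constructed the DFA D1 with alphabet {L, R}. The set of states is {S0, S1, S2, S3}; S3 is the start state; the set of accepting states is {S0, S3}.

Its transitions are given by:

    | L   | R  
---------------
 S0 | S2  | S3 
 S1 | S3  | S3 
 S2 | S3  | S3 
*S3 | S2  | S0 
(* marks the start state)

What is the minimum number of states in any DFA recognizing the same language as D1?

States {S1} cannot be reached from the start state, so discard them.
Initial partition by acceptance: {S0,S3} | {S2}.
Stable partition: {S0,S3} | {S2} — 2 equivalence classes.

2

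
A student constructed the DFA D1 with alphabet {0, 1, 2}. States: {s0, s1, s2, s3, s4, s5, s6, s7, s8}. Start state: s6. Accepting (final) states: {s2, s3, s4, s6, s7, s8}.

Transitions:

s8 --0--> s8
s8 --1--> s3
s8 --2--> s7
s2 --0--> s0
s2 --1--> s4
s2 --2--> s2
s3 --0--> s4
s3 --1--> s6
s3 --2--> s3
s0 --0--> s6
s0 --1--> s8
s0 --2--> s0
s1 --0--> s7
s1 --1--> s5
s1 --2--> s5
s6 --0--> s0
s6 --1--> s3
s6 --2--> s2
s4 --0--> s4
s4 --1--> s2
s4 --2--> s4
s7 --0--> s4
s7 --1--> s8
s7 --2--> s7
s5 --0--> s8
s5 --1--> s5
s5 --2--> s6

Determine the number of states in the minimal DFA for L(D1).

States {s1,s5} cannot be reached from the start state, so discard them.
P0 = {s2,s3,s4,s6,s7,s8} | {s0}.
Split {s2,s3,s4,s6,s7,s8} by δ(·,0) → {s3,s4,s7,s8} and {s2,s6}.
On input 1, block {s3,s4,s7,s8} splits into {s3,s4} and {s7,s8}.
Split {s7,s8} by δ(·,0) → {s7} and {s8}.
No further refinement is possible. Final partition (5 blocks): {s3,s4} | {s0} | {s2,s6} | {s7} | {s8}.

5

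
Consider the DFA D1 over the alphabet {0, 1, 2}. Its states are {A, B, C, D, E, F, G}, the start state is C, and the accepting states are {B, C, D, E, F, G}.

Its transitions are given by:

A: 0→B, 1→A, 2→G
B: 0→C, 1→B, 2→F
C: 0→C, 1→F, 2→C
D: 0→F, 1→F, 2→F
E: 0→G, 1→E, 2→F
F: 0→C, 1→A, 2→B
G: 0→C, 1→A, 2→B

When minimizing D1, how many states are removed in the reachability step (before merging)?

2

No path from C leads to D, E; the other 5 states are all reachable.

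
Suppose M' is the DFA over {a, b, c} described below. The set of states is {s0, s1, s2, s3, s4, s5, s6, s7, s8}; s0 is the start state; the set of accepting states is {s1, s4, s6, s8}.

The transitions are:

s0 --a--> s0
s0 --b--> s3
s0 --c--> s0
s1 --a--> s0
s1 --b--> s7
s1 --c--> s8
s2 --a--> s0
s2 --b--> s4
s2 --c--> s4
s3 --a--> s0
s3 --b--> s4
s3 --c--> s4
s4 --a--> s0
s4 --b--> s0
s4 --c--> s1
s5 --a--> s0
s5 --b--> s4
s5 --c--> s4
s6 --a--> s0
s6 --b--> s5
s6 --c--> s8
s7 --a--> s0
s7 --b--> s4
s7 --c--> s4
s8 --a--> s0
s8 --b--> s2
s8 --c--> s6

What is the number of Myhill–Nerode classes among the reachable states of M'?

4

Start with accepting vs non-accepting: {s1,s4,s6,s8} | {s0,s2,s3,s5,s7}.
Refine {s0,s2,s3,s5,s7} on symbol b: members go to different blocks, giving {s2,s3,s5,s7} and {s0}.
On input b, block {s1,s4,s6,s8} splits into {s1,s6,s8} and {s4}.
The partition is now stable with 4 blocks: {s1,s6,s8} | {s2,s3,s5,s7} | {s0} | {s4}.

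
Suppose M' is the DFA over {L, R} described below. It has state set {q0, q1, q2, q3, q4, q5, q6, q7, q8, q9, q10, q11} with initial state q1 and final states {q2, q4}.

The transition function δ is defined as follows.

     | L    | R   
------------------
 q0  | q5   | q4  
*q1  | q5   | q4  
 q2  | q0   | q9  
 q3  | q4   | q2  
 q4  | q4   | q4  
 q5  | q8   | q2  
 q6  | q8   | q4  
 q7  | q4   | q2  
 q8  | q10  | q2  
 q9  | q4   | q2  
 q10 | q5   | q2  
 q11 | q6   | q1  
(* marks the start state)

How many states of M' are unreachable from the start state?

4

No path from q1 leads to q3, q6, q7, q11; the other 8 states are all reachable.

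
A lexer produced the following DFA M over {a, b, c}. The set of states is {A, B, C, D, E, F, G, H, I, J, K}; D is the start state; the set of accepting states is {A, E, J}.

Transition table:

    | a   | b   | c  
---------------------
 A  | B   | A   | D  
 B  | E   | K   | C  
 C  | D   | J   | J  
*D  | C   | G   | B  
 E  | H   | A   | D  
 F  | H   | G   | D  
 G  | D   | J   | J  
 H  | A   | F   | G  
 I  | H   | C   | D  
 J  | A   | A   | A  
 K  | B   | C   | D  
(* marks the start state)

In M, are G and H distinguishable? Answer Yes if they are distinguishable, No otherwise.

Yes

First remove the unreachable states {I}; 10 states remain.
P0 = {A,E,J} | {B,C,D,F,G,H,K}.
Refine {A,E,J} on symbol a: members go to different blocks, giving {A,E} and {J}.
Split {B,C,D,F,G,H,K} by δ(·,a) → {C,D,F,G,K} and {B,H}.
On input a, block {C,D,F,G,K} splits into {C,D,G} and {F,K}.
Refine {C,D,G} on symbol b: members go to different blocks, giving {C,G} and {D}.
The partition is now stable with 6 blocks: {A,E} | {C,G} | {J} | {B,H} | {F,K} | {D}.
G and H end up in different blocks, so they are distinguishable. For instance, the string 'a' is accepted from only H.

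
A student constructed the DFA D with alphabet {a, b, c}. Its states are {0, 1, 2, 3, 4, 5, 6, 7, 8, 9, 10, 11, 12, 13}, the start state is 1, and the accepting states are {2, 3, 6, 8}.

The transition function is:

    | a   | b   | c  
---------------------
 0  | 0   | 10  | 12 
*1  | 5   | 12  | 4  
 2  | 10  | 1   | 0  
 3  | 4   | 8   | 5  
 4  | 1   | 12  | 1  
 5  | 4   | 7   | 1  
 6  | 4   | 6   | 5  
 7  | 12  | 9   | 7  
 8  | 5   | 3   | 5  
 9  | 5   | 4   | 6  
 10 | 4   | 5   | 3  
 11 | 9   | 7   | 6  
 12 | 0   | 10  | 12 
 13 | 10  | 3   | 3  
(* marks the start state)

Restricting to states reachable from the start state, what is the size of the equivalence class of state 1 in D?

3

States {2,11,13} cannot be reached from the start state, so discard them.
P0 = {3,6,8} | {0,1,4,5,7,9,10,12}.
On input c, block {0,1,4,5,7,9,10,12} splits into {0,1,4,5,7,12} and {9,10}.
Refine {0,1,4,5,7,12} on symbol b: members go to different blocks, giving {0,7,12} and {1,4,5}.
Stable partition: {3,6,8} | {0,7,12} | {9,10} | {1,4,5} — 4 equivalence classes.
State 1 belongs to the block {1,4,5}, which has 3 states.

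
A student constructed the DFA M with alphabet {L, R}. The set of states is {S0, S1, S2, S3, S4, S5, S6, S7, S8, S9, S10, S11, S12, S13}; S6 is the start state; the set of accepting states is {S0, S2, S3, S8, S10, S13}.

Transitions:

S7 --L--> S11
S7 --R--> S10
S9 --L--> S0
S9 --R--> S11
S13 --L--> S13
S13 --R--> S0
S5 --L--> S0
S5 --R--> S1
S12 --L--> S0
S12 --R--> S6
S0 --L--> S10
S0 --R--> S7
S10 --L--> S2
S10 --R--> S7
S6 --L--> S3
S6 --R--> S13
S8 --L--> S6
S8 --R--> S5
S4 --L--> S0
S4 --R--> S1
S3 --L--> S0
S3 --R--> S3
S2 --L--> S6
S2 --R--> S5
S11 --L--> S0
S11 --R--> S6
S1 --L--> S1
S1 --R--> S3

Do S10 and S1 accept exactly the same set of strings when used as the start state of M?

States {S4,S8,S9,S12} cannot be reached from the start state, so discard them.
Start with accepting vs non-accepting: {S0,S2,S3,S10,S13} | {S1,S5,S6,S7,S11}.
On input L, block {S0,S2,S3,S10,S13} splits into {S0,S3,S10,S13} and {S2}.
Split {S0,S3,S10,S13} by δ(·,L) → {S0,S3,S13} and {S10}.
On input L, block {S0,S3,S13} splits into {S3,S13} and {S0}.
Refine {S3,S13} on symbol L: members go to different blocks, giving {S3} and {S13}.
Split {S1,S5,S6,S7,S11} by δ(·,L) → {S1,S7} and {S5,S11} and {S6}.
On input L, block {S1,S7} splits into {S1} and {S7}.
Split {S5,S11} by δ(·,R) → {S5} and {S11}.
The partition is now stable with 10 blocks: {S3} | {S1} | {S2} | {S10} | {S0} | {S13} | {S5} | {S6} | {S7} | {S11}.
S10 and S1 end up in different blocks, so they are distinguishable. For instance, the string 'ε' is accepted from only S10.

No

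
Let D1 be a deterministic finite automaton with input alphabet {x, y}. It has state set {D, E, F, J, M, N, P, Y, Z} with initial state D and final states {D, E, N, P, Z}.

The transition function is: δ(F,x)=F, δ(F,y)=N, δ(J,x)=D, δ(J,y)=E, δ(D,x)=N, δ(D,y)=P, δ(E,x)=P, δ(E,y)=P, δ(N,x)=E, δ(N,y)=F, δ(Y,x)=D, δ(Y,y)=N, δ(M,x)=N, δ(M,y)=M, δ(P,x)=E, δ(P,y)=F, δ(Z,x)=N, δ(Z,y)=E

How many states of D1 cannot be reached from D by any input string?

4

Starting at D and following transitions, the reachable set is {D, E, F, N, P}. That leaves J, M, Y, Z unreachable — 4 in total.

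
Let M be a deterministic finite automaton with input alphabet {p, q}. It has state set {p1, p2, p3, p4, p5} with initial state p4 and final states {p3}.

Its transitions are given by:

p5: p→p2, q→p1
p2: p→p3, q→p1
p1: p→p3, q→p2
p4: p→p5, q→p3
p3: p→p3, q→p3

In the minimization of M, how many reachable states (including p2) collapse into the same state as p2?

All states are reachable from the start state.
P0 = {p3} | {p1,p2,p4,p5}.
Refine {p1,p2,p4,p5} on symbol p: members go to different blocks, giving {p1,p2} and {p4,p5}.
Split {p4,p5} by δ(·,p) → {p4} and {p5}.
The partition is now stable with 4 blocks: {p3} | {p1,p2} | {p4} | {p5}.
State p2 belongs to the block {p1,p2}, which has 2 states.

2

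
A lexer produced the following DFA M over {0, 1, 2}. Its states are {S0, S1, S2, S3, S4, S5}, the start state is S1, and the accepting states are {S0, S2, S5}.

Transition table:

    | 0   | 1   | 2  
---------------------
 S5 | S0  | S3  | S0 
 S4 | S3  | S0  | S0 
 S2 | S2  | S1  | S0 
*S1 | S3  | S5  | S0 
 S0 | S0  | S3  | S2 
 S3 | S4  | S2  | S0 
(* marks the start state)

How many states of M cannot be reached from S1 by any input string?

0

Every one of the 6 states is reachable from S1.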